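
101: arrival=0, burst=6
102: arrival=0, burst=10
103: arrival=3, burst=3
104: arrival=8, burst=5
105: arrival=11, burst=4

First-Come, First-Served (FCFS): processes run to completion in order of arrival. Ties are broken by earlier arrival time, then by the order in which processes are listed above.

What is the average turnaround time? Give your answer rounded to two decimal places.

Gantt: | 101 0-6 | 102 6-16 | 103 16-19 | 104 19-24 | 105 24-28 |
Completion: 101=6  102=16  103=19  104=24  105=28
Turnaround times: 101=6, 102=16, 103=16, 104=16, 105=17
Average turnaround = (6+16+16+16+17) / 5 = 71/5 = 14.20

14.20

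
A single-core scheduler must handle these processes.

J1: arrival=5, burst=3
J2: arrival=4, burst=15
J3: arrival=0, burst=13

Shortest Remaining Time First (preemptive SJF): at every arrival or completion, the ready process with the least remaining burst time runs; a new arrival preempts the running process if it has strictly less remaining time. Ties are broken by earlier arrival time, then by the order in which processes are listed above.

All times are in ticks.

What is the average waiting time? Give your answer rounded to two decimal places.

5.00

Timeline: | J3 0-5 | J1 5-8 | J3 8-16 | J2 16-31 |
Completion: J1=8  J2=31  J3=16
Turnaround (C−A): J1=3  J2=27  J3=16
Waiting times: J1=0, J2=12, J3=3
Average waiting = (0+12+3) / 3 = 15/3 = 5.00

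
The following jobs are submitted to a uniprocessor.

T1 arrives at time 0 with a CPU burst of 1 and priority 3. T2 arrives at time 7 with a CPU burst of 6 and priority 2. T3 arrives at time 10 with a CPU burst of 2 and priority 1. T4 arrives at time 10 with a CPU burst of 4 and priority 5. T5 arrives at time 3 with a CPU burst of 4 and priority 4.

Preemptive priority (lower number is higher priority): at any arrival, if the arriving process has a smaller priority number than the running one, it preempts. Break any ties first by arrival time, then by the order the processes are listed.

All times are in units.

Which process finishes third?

Gantt: | T1 0-1 | idle 1-3 | T5 3-7 | T2 7-10 | T3 10-12 | T2 12-15 | T4 15-19 |
Completion: T1=1  T2=15  T3=12  T4=19  T5=7
Finish order: T1 → T5 → T3 → T2 → T4

T3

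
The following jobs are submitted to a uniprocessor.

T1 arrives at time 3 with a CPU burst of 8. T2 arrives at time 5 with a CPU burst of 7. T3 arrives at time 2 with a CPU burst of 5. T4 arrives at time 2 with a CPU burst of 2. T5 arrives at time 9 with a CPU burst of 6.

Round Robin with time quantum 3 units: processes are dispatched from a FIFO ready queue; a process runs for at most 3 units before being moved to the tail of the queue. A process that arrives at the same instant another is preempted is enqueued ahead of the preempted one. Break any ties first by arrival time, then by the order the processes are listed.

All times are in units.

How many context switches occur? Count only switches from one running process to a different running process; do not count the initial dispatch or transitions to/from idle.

10

Schedule: | idle 0-2 | T3 2-5 | T4 5-7 | T1 7-10 | T2 10-13 | T3 13-15 | T5 15-18 | T1 18-21 | T2 21-24 | T5 24-27 | T1 27-29 | T2 29-30 |
Completion: T1=29  T2=30  T3=15  T4=7  T5=27
Turnaround (C−A): T1=26  T2=25  T3=13  T4=5  T5=18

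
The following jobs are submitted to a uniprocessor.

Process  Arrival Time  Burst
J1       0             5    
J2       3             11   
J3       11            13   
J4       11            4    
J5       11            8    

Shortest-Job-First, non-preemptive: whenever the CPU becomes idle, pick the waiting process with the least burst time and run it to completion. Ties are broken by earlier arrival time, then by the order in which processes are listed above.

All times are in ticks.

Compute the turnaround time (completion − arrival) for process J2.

Gantt: | J1 0-5 | J2 5-16 | J4 16-20 | J5 20-28 | J3 28-41 |
Completion: J1=5  J2=16  J3=41  J4=20  J5=28
Turnaround (C−A): J1=5  J2=13  J3=30  J4=9  J5=17
Turnaround(J2) = completion − arrival = 16 − 3 = 13

13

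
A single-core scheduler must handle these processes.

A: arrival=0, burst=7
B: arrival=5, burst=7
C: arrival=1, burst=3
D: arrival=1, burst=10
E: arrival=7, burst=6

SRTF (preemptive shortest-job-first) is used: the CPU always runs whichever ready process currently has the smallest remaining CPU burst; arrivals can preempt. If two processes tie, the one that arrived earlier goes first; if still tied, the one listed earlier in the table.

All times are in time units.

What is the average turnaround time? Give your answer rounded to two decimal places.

Gantt: | A 0-1 | C 1-4 | A 4-10 | E 10-16 | B 16-23 | D 23-33 |
Completion: A=10  B=23  C=4  D=33  E=16
Turnaround (C−A): A=10  B=18  C=3  D=32  E=9
Turnaround times: A=10, B=18, C=3, D=32, E=9
Average turnaround = (10+18+3+32+9) / 5 = 72/5 = 14.40

14.40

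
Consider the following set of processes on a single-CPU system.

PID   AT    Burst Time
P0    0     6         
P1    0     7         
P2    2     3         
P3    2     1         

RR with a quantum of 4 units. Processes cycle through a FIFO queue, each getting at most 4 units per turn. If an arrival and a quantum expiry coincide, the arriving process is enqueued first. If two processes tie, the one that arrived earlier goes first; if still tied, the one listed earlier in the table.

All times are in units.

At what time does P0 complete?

Timeline: | P0 0-4 | P1 4-8 | P2 8-11 | P3 11-12 | P0 12-14 | P1 14-17 |
Completion: P0=14  P1=17  P2=11  P3=12
Turnaround (C−A): P0=14  P1=17  P2=9  P3=10

14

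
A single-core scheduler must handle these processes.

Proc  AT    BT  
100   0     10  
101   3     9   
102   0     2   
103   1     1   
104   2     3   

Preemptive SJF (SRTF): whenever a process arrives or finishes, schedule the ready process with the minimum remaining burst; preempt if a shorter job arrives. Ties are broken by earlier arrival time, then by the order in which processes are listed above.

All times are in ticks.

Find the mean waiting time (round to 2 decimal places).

Schedule: | 102 0-2 | 103 2-3 | 104 3-6 | 101 6-15 | 100 15-25 |
Completion: 100=25  101=15  102=2  103=3  104=6
Turnaround (C−A): 100=25  101=12  102=2  103=2  104=4
Waiting times: 100=15, 101=3, 102=0, 103=1, 104=1
Average waiting = (15+3+0+1+1) / 5 = 20/5 = 4.00

4.00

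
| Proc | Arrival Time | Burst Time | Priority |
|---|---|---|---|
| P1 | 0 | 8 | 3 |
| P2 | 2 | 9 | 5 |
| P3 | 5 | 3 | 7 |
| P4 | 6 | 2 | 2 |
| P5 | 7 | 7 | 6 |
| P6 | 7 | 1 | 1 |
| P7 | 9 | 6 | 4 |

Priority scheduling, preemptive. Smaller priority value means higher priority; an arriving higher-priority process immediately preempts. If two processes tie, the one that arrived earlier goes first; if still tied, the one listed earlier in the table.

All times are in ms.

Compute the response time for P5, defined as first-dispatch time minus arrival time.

Schedule: | P1 0-6 | P4 6-7 | P6 7-8 | P4 8-9 | P1 9-11 | P7 11-17 | P2 17-26 | P5 26-33 | P3 33-36 |
Completion: P1=11  P2=26  P3=36  P4=9  P5=33  P6=8  P7=17
Turnaround (C−A): P1=11  P2=24  P3=31  P4=3  P5=26  P6=1  P7=8
Response(P5) = first start − arrival = 26 − 7 = 19

19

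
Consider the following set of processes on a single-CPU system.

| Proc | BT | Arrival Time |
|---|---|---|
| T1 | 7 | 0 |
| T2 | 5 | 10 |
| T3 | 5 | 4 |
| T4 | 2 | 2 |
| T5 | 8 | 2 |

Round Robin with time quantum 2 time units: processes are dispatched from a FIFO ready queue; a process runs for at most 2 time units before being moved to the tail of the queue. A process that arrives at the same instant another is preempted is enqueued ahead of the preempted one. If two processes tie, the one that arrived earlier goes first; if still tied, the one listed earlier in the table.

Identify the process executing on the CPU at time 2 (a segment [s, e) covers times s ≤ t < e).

Timeline: | T1 0-2 | T4 2-4 | T5 4-6 | T1 6-8 | T3 8-10 | T5 10-12 | T1 12-14 | T2 14-16 | T3 16-18 | T5 18-20 | T1 20-21 | T2 21-23 | T3 23-24 | T5 24-26 | T2 26-27 |
Completion: T1=21  T2=27  T3=24  T4=4  T5=26

T4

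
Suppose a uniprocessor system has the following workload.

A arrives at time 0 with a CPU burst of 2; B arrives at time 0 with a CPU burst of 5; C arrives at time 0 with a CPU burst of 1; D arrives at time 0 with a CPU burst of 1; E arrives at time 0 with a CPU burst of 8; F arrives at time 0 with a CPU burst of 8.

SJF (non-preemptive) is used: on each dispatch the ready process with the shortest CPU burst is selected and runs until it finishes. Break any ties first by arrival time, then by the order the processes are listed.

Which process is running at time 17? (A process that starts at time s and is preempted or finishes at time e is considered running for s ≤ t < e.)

F

Schedule: | C 0-1 | D 1-2 | A 2-4 | B 4-9 | E 9-17 | F 17-25 |
Completion: A=4  B=9  C=1  D=2  E=17  F=25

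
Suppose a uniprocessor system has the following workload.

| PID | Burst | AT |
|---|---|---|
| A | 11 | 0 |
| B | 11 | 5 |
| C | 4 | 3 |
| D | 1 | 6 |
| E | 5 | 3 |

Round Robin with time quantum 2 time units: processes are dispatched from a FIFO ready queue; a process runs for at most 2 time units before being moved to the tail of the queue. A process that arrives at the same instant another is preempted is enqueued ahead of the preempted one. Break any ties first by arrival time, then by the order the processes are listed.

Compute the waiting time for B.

16

Gantt: | A 0-4 | C 4-6 | E 6-8 | A 8-10 | B 10-12 | D 12-13 | C 13-15 | E 15-17 | A 17-19 | B 19-21 | E 21-22 | A 22-24 | B 24-26 | A 26-27 | B 27-32 |
Completion: A=27  B=32  C=15  D=13  E=22
Turnaround (C−A): A=27  B=27  C=12  D=7  E=19
Waiting(B) = turnaround − burst = 27 − 11 = 16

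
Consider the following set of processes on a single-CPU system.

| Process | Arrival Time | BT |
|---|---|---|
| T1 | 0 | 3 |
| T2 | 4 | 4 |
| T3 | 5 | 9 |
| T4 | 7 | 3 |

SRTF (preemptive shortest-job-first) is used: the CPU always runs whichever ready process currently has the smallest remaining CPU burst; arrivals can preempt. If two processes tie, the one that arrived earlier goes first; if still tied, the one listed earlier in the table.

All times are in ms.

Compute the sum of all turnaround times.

Gantt: | T1 0-3 | idle 3-4 | T2 4-8 | T4 8-11 | T3 11-20 |
Completion: T1=3  T2=8  T3=20  T4=11
Turnaround (C−A): T1=3  T2=4  T3=15  T4=4
Turnaround = completion − arrival: T1=3, T2=4, T3=15, T4=4
Total turnaround = 3 + 4 + 15 + 4 = 26

26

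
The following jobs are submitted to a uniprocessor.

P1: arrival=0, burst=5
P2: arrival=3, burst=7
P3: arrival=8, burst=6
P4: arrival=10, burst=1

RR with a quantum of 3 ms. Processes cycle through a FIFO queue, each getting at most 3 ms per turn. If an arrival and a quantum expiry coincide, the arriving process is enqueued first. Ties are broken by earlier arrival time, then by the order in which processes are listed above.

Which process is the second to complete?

P4

Schedule: | P1 0-3 | P2 3-6 | P1 6-8 | P2 8-11 | P3 11-14 | P4 14-15 | P2 15-16 | P3 16-19 |
Completion: P1=8  P2=16  P3=19  P4=15
Finish order: P1 → P4 → P2 → P3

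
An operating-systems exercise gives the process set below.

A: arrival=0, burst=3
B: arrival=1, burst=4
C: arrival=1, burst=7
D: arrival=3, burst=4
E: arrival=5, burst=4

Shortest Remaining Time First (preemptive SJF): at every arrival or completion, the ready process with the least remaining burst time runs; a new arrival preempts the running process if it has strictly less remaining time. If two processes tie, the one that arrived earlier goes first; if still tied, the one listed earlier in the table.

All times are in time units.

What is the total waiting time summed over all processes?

Schedule: | A 0-3 | B 3-7 | D 7-11 | E 11-15 | C 15-22 |
Completion: A=3  B=7  C=22  D=11  E=15
Turnaround (C−A): A=3  B=6  C=21  D=8  E=10
Waiting = turnaround − burst: A=0, B=2, C=14, D=4, E=6
Total waiting = 0 + 2 + 14 + 4 + 6 = 26

26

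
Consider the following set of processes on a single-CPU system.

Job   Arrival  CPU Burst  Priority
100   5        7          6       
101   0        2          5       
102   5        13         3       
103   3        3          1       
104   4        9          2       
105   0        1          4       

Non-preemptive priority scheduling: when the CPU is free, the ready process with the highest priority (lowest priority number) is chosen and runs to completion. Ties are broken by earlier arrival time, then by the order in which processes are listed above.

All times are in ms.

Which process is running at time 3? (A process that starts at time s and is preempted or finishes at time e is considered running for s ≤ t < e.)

103

Timeline: | 105 0-1 | 101 1-3 | 103 3-6 | 104 6-15 | 102 15-28 | 100 28-35 |
Completion: 100=35  101=3  102=28  103=6  104=15  105=1
Turnaround (C−A): 100=30  101=3  102=23  103=3  104=11  105=1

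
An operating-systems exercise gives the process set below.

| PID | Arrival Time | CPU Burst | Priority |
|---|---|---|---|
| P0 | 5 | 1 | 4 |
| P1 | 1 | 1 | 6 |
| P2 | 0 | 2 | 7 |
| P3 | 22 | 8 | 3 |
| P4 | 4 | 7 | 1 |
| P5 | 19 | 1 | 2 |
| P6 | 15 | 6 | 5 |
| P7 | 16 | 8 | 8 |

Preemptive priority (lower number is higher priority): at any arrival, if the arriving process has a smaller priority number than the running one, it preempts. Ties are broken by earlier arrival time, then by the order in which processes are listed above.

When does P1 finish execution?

Schedule: | P2 0-1 | P1 1-2 | P2 2-3 | idle 3-4 | P4 4-11 | P0 11-12 | idle 12-15 | P6 15-19 | P5 19-20 | P6 20-22 | P3 22-30 | P7 30-38 |
Completion: P0=12  P1=2  P2=3  P3=30  P4=11  P5=20  P6=22  P7=38
Turnaround (C−A): P0=7  P1=1  P2=3  P3=8  P4=7  P5=1  P6=7  P7=22

2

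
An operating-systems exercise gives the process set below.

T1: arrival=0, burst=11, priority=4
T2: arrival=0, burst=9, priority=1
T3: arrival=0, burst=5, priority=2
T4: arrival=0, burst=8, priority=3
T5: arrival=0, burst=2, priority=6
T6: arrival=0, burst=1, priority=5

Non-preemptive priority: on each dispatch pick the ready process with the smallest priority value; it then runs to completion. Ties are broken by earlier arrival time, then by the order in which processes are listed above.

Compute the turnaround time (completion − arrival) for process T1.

33

Gantt: | T2 0-9 | T3 9-14 | T4 14-22 | T1 22-33 | T6 33-34 | T5 34-36 |
Completion: T1=33  T2=9  T3=14  T4=22  T5=36  T6=34
Turnaround(T1) = completion − arrival = 33 − 0 = 33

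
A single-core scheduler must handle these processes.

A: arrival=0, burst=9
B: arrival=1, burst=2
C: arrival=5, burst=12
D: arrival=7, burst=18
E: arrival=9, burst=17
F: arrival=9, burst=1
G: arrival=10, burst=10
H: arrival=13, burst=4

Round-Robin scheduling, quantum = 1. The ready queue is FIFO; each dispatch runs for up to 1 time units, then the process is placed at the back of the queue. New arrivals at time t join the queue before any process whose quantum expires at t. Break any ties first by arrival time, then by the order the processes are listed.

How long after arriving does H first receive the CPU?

5

Gantt: | A 0-1 | B 1-2 | A 2-3 | B 3-4 | A 4-5 | C 5-6 | A 6-7 | C 7-8 | D 8-9 | A 9-10 | C 10-11 | E 11-12 | F 12-13 | D 13-14 | G 14-15 | A 15-16 | C 16-17 | E 17-18 | H 18-19 | D 19-20 | G 20-21 | A 21-22 | C 22-23 | E 23-24 | H 24-25 | D 25-26 | G 26-27 | A 27-28 | C 28-29 | E 29-30 | H 30-31 | D 31-32 | G 32-33 | A 33-34 | C 34-35 | E 35-36 | H 36-37 | D 37-38 | G 38-39 | C 39-40 | E 40-41 | D 41-42 | G 42-43 | C 43-44 | E 44-45 | D 45-46 | G 46-47 | C 47-48 | E 48-49 | D 49-50 | G 50-51 | C 51-52 | E 52-53 | D 53-54 | G 54-55 | C 55-56 | E 56-57 | D 57-58 | G 58-59 | E 59-60 | D 60-61 | E 61-62 | D 62-63 | E 63-64 | D 64-65 | E 65-66 | D 66-67 | E 67-68 | D 68-69 | E 69-70 | D 70-71 | E 71-72 | D 72-73 |
Completion: A=34  B=4  C=56  D=73  E=72  F=13  G=59  H=37
Response(H) = first start − arrival = 18 − 13 = 5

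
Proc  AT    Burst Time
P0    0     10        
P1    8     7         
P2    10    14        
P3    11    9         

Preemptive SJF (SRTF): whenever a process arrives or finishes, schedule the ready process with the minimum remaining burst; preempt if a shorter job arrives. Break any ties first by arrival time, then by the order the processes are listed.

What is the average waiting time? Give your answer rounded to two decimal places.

6.00

Gantt: | P0 0-10 | P1 10-17 | P3 17-26 | P2 26-40 |
Completion: P0=10  P1=17  P2=40  P3=26
Turnaround (C−A): P0=10  P1=9  P2=30  P3=15
Waiting times: P0=0, P1=2, P2=16, P3=6
Average waiting = (0+2+16+6) / 4 = 24/4 = 6.00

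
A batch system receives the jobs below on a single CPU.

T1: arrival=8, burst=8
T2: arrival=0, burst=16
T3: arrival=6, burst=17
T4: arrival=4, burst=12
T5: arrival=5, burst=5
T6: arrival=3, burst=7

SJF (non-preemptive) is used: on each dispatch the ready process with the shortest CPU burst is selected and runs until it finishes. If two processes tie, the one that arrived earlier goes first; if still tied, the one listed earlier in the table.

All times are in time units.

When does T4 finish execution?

48

Timeline: | T2 0-16 | T5 16-21 | T6 21-28 | T1 28-36 | T4 36-48 | T3 48-65 |
Completion: T1=36  T2=16  T3=65  T4=48  T5=21  T6=28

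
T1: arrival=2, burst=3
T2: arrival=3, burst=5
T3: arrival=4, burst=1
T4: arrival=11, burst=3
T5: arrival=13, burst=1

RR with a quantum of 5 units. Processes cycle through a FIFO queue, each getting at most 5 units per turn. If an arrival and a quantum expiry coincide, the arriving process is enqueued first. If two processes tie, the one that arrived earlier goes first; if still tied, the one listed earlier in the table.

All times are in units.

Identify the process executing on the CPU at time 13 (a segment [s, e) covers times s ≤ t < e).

Schedule: | idle 0-2 | T1 2-5 | T2 5-10 | T3 10-11 | T4 11-14 | T5 14-15 |
Completion: T1=5  T2=10  T3=11  T4=14  T5=15

T4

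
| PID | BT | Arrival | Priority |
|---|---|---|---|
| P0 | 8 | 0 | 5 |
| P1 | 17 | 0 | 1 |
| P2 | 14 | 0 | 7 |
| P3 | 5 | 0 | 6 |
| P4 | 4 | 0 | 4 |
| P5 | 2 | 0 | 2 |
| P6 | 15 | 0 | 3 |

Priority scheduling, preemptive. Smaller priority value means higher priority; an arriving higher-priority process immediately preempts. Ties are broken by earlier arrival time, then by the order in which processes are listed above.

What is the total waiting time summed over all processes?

205

Timeline: | P1 0-17 | P5 17-19 | P6 19-34 | P4 34-38 | P0 38-46 | P3 46-51 | P2 51-65 |
Completion: P0=46  P1=17  P2=65  P3=51  P4=38  P5=19  P6=34
Waiting = turnaround − burst: P0=38, P1=0, P2=51, P3=46, P4=34, P5=17, P6=19
Total waiting = 38 + 0 + 51 + 46 + 34 + 17 + 19 = 205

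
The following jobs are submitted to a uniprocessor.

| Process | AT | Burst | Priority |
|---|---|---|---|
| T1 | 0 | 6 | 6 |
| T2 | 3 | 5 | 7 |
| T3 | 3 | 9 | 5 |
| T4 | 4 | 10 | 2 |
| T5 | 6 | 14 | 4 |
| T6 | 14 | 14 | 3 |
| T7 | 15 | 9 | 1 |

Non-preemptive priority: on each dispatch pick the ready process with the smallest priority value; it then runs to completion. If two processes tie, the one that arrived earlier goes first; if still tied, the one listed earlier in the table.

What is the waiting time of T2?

Timeline: | T1 0-6 | T4 6-16 | T7 16-25 | T6 25-39 | T5 39-53 | T3 53-62 | T2 62-67 |
Completion: T1=6  T2=67  T3=62  T4=16  T5=53  T6=39  T7=25
Turnaround (C−A): T1=6  T2=64  T3=59  T4=12  T5=47  T6=25  T7=10
Waiting(T2) = turnaround − burst = 64 − 5 = 59

59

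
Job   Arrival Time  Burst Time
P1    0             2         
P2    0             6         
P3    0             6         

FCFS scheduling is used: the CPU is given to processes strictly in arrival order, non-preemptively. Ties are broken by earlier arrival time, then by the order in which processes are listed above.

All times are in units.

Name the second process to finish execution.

P2

Schedule: | P1 0-2 | P2 2-8 | P3 8-14 |
Completion: P1=2  P2=8  P3=14
Turnaround (C−A): P1=2  P2=8  P3=14
Finish order: P1 → P2 → P3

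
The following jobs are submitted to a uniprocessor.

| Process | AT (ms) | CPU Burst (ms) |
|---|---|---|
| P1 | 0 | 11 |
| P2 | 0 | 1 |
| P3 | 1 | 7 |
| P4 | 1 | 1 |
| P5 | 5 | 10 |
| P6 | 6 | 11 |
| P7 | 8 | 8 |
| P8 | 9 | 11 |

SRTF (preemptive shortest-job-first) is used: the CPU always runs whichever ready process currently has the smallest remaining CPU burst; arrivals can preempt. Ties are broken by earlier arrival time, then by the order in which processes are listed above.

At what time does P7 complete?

Schedule: | P2 0-1 | P4 1-2 | P3 2-9 | P7 9-17 | P5 17-27 | P1 27-38 | P6 38-49 | P8 49-60 |
Completion: P1=38  P2=1  P3=9  P4=2  P5=27  P6=49  P7=17  P8=60

17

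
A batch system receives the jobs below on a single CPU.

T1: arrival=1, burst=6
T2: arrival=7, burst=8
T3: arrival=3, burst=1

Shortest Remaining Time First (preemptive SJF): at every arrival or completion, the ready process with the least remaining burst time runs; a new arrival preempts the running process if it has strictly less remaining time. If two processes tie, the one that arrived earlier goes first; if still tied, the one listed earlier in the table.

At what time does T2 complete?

Gantt: | idle 0-1 | T1 1-3 | T3 3-4 | T1 4-8 | T2 8-16 |
Completion: T1=8  T2=16  T3=4

16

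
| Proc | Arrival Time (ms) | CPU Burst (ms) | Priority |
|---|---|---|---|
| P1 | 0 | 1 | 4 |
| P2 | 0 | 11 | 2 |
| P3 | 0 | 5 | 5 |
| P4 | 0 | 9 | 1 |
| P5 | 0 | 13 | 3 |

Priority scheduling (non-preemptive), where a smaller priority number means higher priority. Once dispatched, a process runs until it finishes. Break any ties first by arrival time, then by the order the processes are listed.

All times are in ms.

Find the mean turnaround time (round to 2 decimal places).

Timeline: | P4 0-9 | P2 9-20 | P5 20-33 | P1 33-34 | P3 34-39 |
Completion: P1=34  P2=20  P3=39  P4=9  P5=33
Turnaround (C−A): P1=34  P2=20  P3=39  P4=9  P5=33
Turnaround times: P1=34, P2=20, P3=39, P4=9, P5=33
Average turnaround = (34+20+39+9+33) / 5 = 135/5 = 27.00

27.00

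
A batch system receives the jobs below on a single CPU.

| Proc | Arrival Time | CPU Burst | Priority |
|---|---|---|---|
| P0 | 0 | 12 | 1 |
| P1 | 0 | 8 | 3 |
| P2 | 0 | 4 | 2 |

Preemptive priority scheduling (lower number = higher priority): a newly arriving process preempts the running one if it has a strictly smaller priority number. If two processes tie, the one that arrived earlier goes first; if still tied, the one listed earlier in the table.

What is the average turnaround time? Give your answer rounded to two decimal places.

17.33

Gantt: | P0 0-12 | P2 12-16 | P1 16-24 |
Completion: P0=12  P1=24  P2=16
Turnaround times: P0=12, P1=24, P2=16
Average turnaround = (12+24+16) / 3 = 52/3 = 17.33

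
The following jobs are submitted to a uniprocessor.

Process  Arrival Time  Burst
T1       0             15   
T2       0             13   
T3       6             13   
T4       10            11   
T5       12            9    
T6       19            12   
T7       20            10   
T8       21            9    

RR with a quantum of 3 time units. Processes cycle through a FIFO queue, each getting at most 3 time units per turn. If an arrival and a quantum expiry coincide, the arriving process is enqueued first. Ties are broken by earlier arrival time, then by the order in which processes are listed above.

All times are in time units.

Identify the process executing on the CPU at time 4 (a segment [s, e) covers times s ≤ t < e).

T2

Timeline: | T1 0-3 | T2 3-6 | T1 6-9 | T3 9-12 | T2 12-15 | T1 15-18 | T4 18-21 | T5 21-24 | T3 24-27 | T2 27-30 | T1 30-33 | T6 33-36 | T7 36-39 | T8 39-42 | T4 42-45 | T5 45-48 | T3 48-51 | T2 51-54 | T1 54-57 | T6 57-60 | T7 60-63 | T8 63-66 | T4 66-69 | T5 69-72 | T3 72-75 | T2 75-76 | T6 76-79 | T7 79-82 | T8 82-85 | T4 85-87 | T3 87-88 | T6 88-91 | T7 91-92 |
Completion: T1=57  T2=76  T3=88  T4=87  T5=72  T6=91  T7=92  T8=85
Turnaround (C−A): T1=57  T2=76  T3=82  T4=77  T5=60  T6=72  T7=72  T8=64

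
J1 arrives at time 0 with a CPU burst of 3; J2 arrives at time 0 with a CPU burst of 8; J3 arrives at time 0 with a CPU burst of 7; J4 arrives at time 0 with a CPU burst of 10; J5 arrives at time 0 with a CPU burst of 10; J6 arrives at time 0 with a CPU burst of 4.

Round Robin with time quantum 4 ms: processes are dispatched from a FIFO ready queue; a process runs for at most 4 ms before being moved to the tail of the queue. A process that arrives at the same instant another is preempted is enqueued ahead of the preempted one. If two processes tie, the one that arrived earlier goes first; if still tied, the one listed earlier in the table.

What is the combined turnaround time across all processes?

165

Timeline: | J1 0-3 | J2 3-7 | J3 7-11 | J4 11-15 | J5 15-19 | J6 19-23 | J2 23-27 | J3 27-30 | J4 30-34 | J5 34-38 | J4 38-40 | J5 40-42 |
Completion: J1=3  J2=27  J3=30  J4=40  J5=42  J6=23
Turnaround = completion − arrival: J1=3, J2=27, J3=30, J4=40, J5=42, J6=23
Total turnaround = 3 + 27 + 30 + 40 + 42 + 23 = 165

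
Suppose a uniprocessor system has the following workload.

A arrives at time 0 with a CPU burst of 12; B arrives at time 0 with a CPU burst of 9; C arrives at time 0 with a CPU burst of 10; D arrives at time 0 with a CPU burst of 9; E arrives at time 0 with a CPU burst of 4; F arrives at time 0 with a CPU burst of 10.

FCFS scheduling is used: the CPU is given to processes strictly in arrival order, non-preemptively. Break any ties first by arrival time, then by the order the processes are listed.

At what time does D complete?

40

Timeline: | A 0-12 | B 12-21 | C 21-31 | D 31-40 | E 40-44 | F 44-54 |
Completion: A=12  B=21  C=31  D=40  E=44  F=54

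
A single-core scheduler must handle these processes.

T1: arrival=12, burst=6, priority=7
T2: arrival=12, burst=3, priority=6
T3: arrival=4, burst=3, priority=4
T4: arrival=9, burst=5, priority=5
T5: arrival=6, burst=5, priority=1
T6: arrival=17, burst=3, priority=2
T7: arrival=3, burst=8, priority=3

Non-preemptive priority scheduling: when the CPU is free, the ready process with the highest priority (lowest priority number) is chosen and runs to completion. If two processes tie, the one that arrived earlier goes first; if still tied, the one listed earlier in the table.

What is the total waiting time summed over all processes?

65

Schedule: | idle 0-3 | T7 3-11 | T5 11-16 | T3 16-19 | T6 19-22 | T4 22-27 | T2 27-30 | T1 30-36 |
Completion: T1=36  T2=30  T3=19  T4=27  T5=16  T6=22  T7=11
Waiting = turnaround − burst: T1=18, T2=15, T3=12, T4=13, T5=5, T6=2, T7=0
Total waiting = 18 + 15 + 12 + 13 + 5 + 2 + 0 = 65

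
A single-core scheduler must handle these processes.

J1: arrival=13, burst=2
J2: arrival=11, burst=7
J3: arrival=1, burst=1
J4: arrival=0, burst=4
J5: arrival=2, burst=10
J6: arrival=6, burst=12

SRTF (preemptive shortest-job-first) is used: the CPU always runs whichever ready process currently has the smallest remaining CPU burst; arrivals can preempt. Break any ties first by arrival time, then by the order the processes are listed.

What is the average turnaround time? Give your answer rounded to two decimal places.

11.00

Schedule: | J4 0-1 | J3 1-2 | J4 2-5 | J5 5-15 | J1 15-17 | J2 17-24 | J6 24-36 |
Completion: J1=17  J2=24  J3=2  J4=5  J5=15  J6=36
Turnaround times: J1=4, J2=13, J3=1, J4=5, J5=13, J6=30
Average turnaround = (4+13+1+5+13+30) / 6 = 66/6 = 11.00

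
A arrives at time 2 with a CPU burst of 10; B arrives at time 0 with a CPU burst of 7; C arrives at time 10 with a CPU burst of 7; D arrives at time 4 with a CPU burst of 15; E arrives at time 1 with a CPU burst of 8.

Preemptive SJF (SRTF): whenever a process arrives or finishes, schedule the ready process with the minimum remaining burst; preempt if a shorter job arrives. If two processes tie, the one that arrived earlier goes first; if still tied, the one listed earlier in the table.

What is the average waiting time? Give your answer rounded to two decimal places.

Schedule: | B 0-7 | E 7-15 | C 15-22 | A 22-32 | D 32-47 |
Completion: A=32  B=7  C=22  D=47  E=15
Turnaround (C−A): A=30  B=7  C=12  D=43  E=14
Waiting times: A=20, B=0, C=5, D=28, E=6
Average waiting = (20+0+5+28+6) / 5 = 59/5 = 11.80

11.80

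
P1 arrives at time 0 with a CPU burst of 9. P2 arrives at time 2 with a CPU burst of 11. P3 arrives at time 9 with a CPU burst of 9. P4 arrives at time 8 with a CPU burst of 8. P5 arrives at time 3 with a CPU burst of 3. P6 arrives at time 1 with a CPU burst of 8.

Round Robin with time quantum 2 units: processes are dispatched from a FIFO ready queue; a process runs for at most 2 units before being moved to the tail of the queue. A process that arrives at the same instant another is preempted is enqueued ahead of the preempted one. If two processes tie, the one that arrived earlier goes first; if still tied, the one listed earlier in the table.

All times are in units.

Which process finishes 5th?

P2

Timeline: | P1 0-2 | P6 2-4 | P2 4-6 | P1 6-8 | P5 8-10 | P6 10-12 | P2 12-14 | P4 14-16 | P1 16-18 | P3 18-20 | P5 20-21 | P6 21-23 | P2 23-25 | P4 25-27 | P1 27-29 | P3 29-31 | P6 31-33 | P2 33-35 | P4 35-37 | P1 37-38 | P3 38-40 | P2 40-42 | P4 42-44 | P3 44-46 | P2 46-47 | P3 47-48 |
Completion: P1=38  P2=47  P3=48  P4=44  P5=21  P6=33
Finish order: P5 → P6 → P1 → P4 → P2 → P3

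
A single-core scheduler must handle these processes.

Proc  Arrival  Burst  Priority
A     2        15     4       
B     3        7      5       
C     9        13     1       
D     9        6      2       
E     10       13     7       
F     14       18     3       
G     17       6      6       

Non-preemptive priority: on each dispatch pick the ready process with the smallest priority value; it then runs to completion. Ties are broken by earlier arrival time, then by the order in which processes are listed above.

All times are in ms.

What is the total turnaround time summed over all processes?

281

Timeline: | idle 0-2 | A 2-17 | C 17-30 | D 30-36 | F 36-54 | B 54-61 | G 61-67 | E 67-80 |
Completion: A=17  B=61  C=30  D=36  E=80  F=54  G=67
Turnaround (C−A): A=15  B=58  C=21  D=27  E=70  F=40  G=50
Turnaround = completion − arrival: A=15, B=58, C=21, D=27, E=70, F=40, G=50
Total turnaround = 15 + 58 + 21 + 27 + 70 + 40 + 50 = 281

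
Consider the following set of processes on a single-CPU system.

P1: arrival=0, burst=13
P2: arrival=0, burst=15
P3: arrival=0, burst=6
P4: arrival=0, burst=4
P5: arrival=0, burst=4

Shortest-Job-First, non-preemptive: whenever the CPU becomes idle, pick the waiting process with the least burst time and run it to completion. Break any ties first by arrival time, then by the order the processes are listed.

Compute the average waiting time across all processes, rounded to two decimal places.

Timeline: | P4 0-4 | P5 4-8 | P3 8-14 | P1 14-27 | P2 27-42 |
Completion: P1=27  P2=42  P3=14  P4=4  P5=8
Turnaround (C−A): P1=27  P2=42  P3=14  P4=4  P5=8
Waiting times: P1=14, P2=27, P3=8, P4=0, P5=4
Average waiting = (14+27+8+0+4) / 5 = 53/5 = 10.60

10.60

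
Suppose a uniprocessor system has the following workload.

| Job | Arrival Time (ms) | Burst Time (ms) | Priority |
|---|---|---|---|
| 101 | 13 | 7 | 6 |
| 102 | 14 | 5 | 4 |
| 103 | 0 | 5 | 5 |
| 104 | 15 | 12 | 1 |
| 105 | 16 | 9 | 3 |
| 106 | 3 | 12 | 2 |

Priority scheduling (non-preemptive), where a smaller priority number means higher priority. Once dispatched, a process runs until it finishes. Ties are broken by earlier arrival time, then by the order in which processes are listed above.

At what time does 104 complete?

29

Timeline: | 103 0-5 | 106 5-17 | 104 17-29 | 105 29-38 | 102 38-43 | 101 43-50 |
Completion: 101=50  102=43  103=5  104=29  105=38  106=17
Turnaround (C−A): 101=37  102=29  103=5  104=14  105=22  106=14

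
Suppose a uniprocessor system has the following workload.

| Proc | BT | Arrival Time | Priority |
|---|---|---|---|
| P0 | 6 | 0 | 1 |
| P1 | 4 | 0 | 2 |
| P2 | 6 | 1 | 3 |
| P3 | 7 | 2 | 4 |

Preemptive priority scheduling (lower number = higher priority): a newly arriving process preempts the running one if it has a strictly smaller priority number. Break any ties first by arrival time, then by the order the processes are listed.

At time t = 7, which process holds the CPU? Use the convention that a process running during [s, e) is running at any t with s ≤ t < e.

Gantt: | P0 0-6 | P1 6-10 | P2 10-16 | P3 16-23 |
Completion: P0=6  P1=10  P2=16  P3=23
Turnaround (C−A): P0=6  P1=10  P2=15  P3=21

P1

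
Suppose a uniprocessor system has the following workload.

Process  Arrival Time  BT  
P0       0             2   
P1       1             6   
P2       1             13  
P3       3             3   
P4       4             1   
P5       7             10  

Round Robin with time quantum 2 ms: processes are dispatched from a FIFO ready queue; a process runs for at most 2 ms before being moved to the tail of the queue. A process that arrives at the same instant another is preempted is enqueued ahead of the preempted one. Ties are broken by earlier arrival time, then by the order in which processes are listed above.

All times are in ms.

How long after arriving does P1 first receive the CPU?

1

Gantt: | P0 0-2 | P1 2-4 | P2 4-6 | P3 6-8 | P4 8-9 | P1 9-11 | P2 11-13 | P5 13-15 | P3 15-16 | P1 16-18 | P2 18-20 | P5 20-22 | P2 22-24 | P5 24-26 | P2 26-28 | P5 28-30 | P2 30-32 | P5 32-34 | P2 34-35 |
Completion: P0=2  P1=18  P2=35  P3=16  P4=9  P5=34
Turnaround (C−A): P0=2  P1=17  P2=34  P3=13  P4=5  P5=27
Response(P1) = first start − arrival = 2 − 1 = 1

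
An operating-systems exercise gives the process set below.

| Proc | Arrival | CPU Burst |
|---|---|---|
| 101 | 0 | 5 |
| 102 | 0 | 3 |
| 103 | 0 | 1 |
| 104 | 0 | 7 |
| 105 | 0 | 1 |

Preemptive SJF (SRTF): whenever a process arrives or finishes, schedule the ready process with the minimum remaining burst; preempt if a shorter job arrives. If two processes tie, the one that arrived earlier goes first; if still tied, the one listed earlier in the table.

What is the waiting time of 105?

1

Schedule: | 103 0-1 | 105 1-2 | 102 2-5 | 101 5-10 | 104 10-17 |
Completion: 101=10  102=5  103=1  104=17  105=2
Turnaround (C−A): 101=10  102=5  103=1  104=17  105=2
Waiting(105) = turnaround − burst = 2 − 1 = 1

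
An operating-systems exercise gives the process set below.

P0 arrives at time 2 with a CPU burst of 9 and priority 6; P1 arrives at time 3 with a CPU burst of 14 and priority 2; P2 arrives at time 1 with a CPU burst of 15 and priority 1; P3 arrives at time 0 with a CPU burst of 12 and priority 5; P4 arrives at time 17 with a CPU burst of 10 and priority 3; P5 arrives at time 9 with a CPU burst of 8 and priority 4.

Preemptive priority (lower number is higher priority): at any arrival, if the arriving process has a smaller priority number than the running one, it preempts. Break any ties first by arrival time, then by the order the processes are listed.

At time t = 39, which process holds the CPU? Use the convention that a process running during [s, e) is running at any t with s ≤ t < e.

Gantt: | P3 0-1 | P2 1-16 | P1 16-30 | P4 30-40 | P5 40-48 | P3 48-59 | P0 59-68 |
Completion: P0=68  P1=30  P2=16  P3=59  P4=40  P5=48
Turnaround (C−A): P0=66  P1=27  P2=15  P3=59  P4=23  P5=39

P4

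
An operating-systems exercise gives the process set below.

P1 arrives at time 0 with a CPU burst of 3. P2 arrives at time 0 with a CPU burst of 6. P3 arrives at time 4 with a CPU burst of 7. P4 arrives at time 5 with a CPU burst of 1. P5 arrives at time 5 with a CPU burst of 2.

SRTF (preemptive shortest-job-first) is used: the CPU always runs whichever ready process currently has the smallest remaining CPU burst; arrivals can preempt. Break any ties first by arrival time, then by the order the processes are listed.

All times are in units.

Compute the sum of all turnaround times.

Gantt: | P1 0-3 | P2 3-5 | P4 5-6 | P5 6-8 | P2 8-12 | P3 12-19 |
Completion: P1=3  P2=12  P3=19  P4=6  P5=8
Turnaround (C−A): P1=3  P2=12  P3=15  P4=1  P5=3
Turnaround = completion − arrival: P1=3, P2=12, P3=15, P4=1, P5=3
Total turnaround = 3 + 12 + 15 + 1 + 3 = 34

34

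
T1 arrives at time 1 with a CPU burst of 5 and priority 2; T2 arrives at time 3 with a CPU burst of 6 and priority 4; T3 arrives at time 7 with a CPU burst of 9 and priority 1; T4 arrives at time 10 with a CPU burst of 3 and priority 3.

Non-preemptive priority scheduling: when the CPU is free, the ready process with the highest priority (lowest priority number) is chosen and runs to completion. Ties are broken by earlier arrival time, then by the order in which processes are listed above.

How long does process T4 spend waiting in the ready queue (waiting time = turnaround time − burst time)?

11

Gantt: | idle 0-1 | T1 1-6 | T2 6-12 | T3 12-21 | T4 21-24 |
Completion: T1=6  T2=12  T3=21  T4=24
Turnaround (C−A): T1=5  T2=9  T3=14  T4=14
Waiting(T4) = turnaround − burst = 14 − 3 = 11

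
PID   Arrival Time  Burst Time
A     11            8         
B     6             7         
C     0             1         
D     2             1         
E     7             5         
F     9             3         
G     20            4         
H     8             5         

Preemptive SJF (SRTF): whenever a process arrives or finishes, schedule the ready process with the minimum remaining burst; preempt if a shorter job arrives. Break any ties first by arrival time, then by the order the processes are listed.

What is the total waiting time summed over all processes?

Timeline: | C 0-1 | idle 1-2 | D 2-3 | idle 3-6 | B 6-7 | E 7-12 | F 12-15 | H 15-20 | G 20-24 | B 24-30 | A 30-38 |
Completion: A=38  B=30  C=1  D=3  E=12  F=15  G=24  H=20
Turnaround (C−A): A=27  B=24  C=1  D=1  E=5  F=6  G=4  H=12
Waiting = turnaround − burst: A=19, B=17, C=0, D=0, E=0, F=3, G=0, H=7
Total waiting = 19 + 17 + 0 + 0 + 0 + 3 + 0 + 7 = 46

46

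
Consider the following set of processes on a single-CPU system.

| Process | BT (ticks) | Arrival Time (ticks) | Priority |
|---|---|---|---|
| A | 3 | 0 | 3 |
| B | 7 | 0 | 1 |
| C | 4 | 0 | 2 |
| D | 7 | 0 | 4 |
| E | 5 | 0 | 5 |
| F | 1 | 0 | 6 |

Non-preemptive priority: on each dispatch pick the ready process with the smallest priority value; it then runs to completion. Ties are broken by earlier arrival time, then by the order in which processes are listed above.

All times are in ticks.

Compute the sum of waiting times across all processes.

79

Schedule: | B 0-7 | C 7-11 | A 11-14 | D 14-21 | E 21-26 | F 26-27 |
Completion: A=14  B=7  C=11  D=21  E=26  F=27
Turnaround (C−A): A=14  B=7  C=11  D=21  E=26  F=27
Waiting = turnaround − burst: A=11, B=0, C=7, D=14, E=21, F=26
Total waiting = 11 + 0 + 7 + 14 + 21 + 26 = 79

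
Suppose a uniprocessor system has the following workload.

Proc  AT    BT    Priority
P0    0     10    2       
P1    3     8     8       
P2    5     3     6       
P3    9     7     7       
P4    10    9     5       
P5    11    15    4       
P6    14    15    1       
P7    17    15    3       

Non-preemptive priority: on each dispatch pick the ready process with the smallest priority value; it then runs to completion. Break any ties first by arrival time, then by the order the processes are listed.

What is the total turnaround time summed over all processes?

330

Gantt: | P0 0-10 | P4 10-19 | P6 19-34 | P7 34-49 | P5 49-64 | P2 64-67 | P3 67-74 | P1 74-82 |
Completion: P0=10  P1=82  P2=67  P3=74  P4=19  P5=64  P6=34  P7=49
Turnaround (C−A): P0=10  P1=79  P2=62  P3=65  P4=9  P5=53  P6=20  P7=32
Turnaround = completion − arrival: P0=10, P1=79, P2=62, P3=65, P4=9, P5=53, P6=20, P7=32
Total turnaround = 10 + 79 + 62 + 65 + 9 + 53 + 20 + 32 = 330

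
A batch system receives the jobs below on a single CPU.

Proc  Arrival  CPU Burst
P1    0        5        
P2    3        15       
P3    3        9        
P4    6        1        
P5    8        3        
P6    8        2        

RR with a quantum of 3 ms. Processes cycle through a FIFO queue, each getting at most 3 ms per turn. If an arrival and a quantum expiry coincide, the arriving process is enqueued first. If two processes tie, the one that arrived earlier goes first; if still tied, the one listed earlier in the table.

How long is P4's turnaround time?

6

Timeline: | P1 0-3 | P2 3-6 | P3 6-9 | P1 9-11 | P4 11-12 | P2 12-15 | P5 15-18 | P6 18-20 | P3 20-23 | P2 23-26 | P3 26-29 | P2 29-35 |
Completion: P1=11  P2=35  P3=29  P4=12  P5=18  P6=20
Turnaround(P4) = completion − arrival = 12 − 6 = 6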